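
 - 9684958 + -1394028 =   -  11078986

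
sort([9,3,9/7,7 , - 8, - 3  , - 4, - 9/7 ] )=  [ - 8, - 4, - 3, -9/7,9/7,3, 7, 9] 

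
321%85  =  66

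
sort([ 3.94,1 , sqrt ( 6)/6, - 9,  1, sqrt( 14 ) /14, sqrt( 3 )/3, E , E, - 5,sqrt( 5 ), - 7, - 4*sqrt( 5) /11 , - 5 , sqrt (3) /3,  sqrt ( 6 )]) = [ -9, - 7, - 5,-5,-4 * sqrt( 5) /11 , sqrt( 14) /14 , sqrt( 6 ) /6, sqrt( 3)/3, sqrt( 3 ) /3, 1,  1,sqrt( 5),sqrt(6 ),E,E, 3.94] 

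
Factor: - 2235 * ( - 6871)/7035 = 7^ ( - 1) *67^( -1)*149^1*6871^1 = 1023779/469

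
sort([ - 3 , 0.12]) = [ - 3  ,  0.12]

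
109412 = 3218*34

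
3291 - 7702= - 4411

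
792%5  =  2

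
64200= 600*107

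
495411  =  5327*93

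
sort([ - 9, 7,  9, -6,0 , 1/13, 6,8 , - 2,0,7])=[-9, - 6, - 2 , 0,  0, 1/13, 6, 7, 7 , 8,  9]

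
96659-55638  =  41021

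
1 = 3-2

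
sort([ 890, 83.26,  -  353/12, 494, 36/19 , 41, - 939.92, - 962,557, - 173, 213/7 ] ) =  [ - 962, - 939.92, - 173 ,- 353/12, 36/19,213/7,41,83.26, 494 , 557 , 890 ]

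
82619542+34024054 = 116643596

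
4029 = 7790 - 3761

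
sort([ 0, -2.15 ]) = [ - 2.15,  0]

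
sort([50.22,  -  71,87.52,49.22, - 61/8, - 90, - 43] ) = [ - 90 ,  -  71, - 43, - 61/8, 49.22,50.22, 87.52]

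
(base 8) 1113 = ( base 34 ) h9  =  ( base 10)587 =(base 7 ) 1466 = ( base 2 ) 1001001011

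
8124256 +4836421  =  12960677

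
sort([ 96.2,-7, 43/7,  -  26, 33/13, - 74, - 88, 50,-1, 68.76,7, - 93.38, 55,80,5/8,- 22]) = [ - 93.38, - 88, - 74, - 26,-22, - 7, - 1, 5/8,  33/13,  43/7,7, 50 , 55, 68.76,80, 96.2] 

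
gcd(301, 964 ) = 1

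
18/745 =18/745 = 0.02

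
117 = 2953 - 2836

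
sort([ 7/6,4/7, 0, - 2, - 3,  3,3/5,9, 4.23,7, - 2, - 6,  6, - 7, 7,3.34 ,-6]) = [  -  7, - 6,  -  6, - 3, - 2, - 2,0,4/7 , 3/5,7/6,3 , 3.34,4.23,6,7, 7,9]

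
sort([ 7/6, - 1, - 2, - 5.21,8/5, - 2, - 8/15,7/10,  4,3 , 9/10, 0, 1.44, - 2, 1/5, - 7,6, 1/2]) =[ - 7,  -  5.21, - 2, - 2, - 2,- 1,-8/15,0,1/5,1/2, 7/10, 9/10, 7/6,  1.44, 8/5,3,  4,6]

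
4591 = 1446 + 3145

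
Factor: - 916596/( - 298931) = 972/317  =  2^2*3^5*317^( - 1) 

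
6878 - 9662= - 2784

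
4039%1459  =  1121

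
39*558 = 21762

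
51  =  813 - 762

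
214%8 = 6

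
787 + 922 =1709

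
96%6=0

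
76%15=1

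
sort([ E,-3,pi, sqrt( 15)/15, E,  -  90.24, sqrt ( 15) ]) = [ - 90.24,-3, sqrt ( 15) /15,E,E,pi, sqrt( 15 )]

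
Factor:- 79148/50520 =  - 2^( - 1)*3^( - 1)*5^( - 1) *47^1 = -  47/30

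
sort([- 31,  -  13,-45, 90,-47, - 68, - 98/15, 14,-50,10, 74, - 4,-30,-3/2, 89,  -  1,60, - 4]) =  [ -68,- 50,- 47, - 45, - 31, - 30, - 13, - 98/15,-4, -4, - 3/2,- 1,10, 14, 60, 74, 89,90 ]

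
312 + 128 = 440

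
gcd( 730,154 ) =2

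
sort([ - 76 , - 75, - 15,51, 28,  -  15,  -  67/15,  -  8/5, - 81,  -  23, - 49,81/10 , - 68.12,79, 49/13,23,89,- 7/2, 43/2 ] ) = [-81,-76 ,- 75, - 68.12 , - 49, - 23,-15, - 15, - 67/15, - 7/2,  -  8/5,49/13, 81/10,43/2,23,  28,51, 79, 89]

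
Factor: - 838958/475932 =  - 419479/237966 = - 2^( - 1)*3^( - 1)  *  17^( -1 ) *577^1*727^1 * 2333^( - 1)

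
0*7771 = 0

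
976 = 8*122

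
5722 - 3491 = 2231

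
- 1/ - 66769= 1/66769= 0.00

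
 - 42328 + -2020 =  - 44348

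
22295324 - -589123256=611418580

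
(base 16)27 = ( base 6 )103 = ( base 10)39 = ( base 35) 14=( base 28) 1b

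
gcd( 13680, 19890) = 90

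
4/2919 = 4/2919=0.00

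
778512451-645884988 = 132627463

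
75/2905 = 15/581 = 0.03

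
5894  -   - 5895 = 11789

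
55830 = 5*11166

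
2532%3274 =2532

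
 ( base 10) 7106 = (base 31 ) 7c7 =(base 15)218B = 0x1bc2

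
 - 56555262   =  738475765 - 795031027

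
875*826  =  722750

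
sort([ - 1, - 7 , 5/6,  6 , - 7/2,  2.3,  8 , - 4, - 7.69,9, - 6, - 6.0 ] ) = [ - 7.69 ,-7, - 6, - 6.0, - 4,  -  7/2,  -  1, 5/6,2.3,  6,8, 9] 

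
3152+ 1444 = 4596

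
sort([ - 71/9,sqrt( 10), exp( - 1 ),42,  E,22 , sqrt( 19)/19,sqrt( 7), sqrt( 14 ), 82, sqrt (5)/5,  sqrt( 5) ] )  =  [ - 71/9,sqrt( 19)/19,exp( - 1), sqrt(5)/5,  sqrt( 5),sqrt( 7),E , sqrt( 10) , sqrt( 14), 22, 42,82 ] 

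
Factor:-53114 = -2^1*26557^1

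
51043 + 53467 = 104510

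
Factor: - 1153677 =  - 3^1*7^1*137^1*401^1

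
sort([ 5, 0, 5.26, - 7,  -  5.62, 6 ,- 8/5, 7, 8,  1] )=[  -  7, - 5.62, - 8/5,0, 1,5, 5.26,6, 7,8 ] 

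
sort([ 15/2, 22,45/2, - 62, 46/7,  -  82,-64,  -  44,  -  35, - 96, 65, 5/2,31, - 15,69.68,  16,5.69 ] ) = [-96, - 82, - 64, - 62,- 44, - 35, - 15,5/2,5.69,46/7,15/2,16, 22, 45/2,31, 65,69.68 ]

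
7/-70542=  - 1 +70535/70542 = -0.00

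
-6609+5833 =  - 776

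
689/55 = 689/55= 12.53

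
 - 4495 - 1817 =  - 6312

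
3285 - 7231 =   -  3946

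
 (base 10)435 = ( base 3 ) 121010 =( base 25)ha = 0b110110011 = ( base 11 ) 366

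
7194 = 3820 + 3374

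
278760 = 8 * 34845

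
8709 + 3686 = 12395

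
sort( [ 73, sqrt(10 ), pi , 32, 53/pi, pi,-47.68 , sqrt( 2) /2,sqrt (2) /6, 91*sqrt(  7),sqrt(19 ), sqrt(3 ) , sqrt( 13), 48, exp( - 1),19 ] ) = [ - 47.68  ,  sqrt( 2)/6 , exp( - 1 ), sqrt( 2) /2, sqrt(3), pi, pi, sqrt(10),sqrt( 13),sqrt ( 19 ),53/pi, 19, 32, 48,73, 91*sqrt( 7 )]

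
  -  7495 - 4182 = - 11677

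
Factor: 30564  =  2^2*3^3*283^1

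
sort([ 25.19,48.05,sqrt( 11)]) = [ sqrt( 11),25.19, 48.05]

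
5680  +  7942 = 13622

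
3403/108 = 3403/108 = 31.51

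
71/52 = 1 + 19/52= 1.37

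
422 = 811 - 389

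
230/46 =5 =5.00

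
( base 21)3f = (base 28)2m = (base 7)141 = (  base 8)116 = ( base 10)78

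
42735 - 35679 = 7056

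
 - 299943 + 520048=220105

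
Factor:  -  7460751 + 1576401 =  - 2^1*3^1*5^2*39229^1 =- 5884350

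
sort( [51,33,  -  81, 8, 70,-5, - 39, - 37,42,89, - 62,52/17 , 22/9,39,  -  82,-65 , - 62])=[- 82, - 81,-65, - 62, - 62,- 39,-37, - 5, 22/9,52/17,8, 33,39,  42,51 , 70 , 89] 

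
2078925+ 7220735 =9299660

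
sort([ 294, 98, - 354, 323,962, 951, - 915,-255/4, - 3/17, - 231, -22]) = [ -915,-354,-231, - 255/4, - 22, - 3/17, 98 , 294,323, 951, 962]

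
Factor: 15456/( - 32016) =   -  14/29 = - 2^1*7^1*29^(-1 )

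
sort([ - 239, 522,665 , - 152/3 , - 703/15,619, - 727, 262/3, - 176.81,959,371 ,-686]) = [ - 727, - 686 , - 239,  -  176.81, - 152/3 , - 703/15,262/3,371, 522, 619 , 665, 959]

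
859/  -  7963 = - 859/7963=-0.11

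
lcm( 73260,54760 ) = 5421240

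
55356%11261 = 10312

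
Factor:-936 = -2^3*3^2*13^1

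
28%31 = 28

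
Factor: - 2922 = -2^1*3^1*487^1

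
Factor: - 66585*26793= - 3^3*5^1*13^1*23^1*193^1 * 229^1  =  - 1784011905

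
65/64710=13/12942=0.00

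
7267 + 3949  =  11216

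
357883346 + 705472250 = 1063355596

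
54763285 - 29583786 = 25179499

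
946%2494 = 946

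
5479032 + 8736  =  5487768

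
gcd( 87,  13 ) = 1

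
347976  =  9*38664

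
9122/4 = 2280+ 1/2= 2280.50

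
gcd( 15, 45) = 15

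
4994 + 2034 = 7028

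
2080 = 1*2080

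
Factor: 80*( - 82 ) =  - 2^5*5^1*41^1  =  -6560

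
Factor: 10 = 2^1*5^1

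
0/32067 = 0 = 0.00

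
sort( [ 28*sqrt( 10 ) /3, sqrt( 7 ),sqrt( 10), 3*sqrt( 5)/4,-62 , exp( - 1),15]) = [ - 62,exp( - 1),3*sqrt(5 ) /4,  sqrt( 7),  sqrt( 10), 15,28 * sqrt(10)/3 ]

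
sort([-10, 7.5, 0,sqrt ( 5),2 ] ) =[  -  10, 0 , 2,sqrt(5 ),  7.5 ] 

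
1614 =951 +663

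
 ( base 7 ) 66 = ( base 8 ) 60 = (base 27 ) 1L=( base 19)2a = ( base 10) 48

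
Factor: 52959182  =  2^1*17^1*1557623^1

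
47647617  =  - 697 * ( - 68361 )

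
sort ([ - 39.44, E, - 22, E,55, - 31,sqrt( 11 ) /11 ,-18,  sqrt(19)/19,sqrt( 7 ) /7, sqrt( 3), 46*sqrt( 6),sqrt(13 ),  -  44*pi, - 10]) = [ - 44*pi, - 39.44, - 31 ,  -  22,-18, - 10,sqrt(19) /19, sqrt( 11 ) /11, sqrt( 7)/7, sqrt( 3),  E, E, sqrt (13),  55,46 * sqrt( 6)]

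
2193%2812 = 2193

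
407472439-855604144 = -448131705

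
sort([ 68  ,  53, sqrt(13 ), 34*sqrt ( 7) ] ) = [ sqrt( 13),53,68,34*sqrt( 7)] 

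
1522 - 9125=-7603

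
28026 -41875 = - 13849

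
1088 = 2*544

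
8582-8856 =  - 274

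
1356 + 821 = 2177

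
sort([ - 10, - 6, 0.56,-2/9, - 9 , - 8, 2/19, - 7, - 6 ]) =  [ - 10,- 9, - 8, - 7, -6, - 6, - 2/9,2/19,0.56]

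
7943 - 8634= -691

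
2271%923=425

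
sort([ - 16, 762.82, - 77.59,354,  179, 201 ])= [ - 77.59,-16,179,201, 354, 762.82] 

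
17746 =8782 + 8964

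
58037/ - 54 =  - 58037/54 = - 1074.76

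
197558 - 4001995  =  - 3804437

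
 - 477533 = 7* ( - 68219 ) 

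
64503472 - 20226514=44276958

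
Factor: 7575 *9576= 72538200 = 2^3*3^3*5^2*7^1*19^1* 101^1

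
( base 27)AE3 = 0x1df7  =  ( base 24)D7F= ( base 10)7671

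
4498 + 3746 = 8244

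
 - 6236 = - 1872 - 4364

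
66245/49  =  66245/49 = 1351.94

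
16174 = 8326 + 7848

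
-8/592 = -1/74 = - 0.01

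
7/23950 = 7/23950 = 0.00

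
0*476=0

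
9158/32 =4579/16=286.19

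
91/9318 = 91/9318 = 0.01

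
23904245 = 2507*9535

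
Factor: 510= 2^1*3^1*5^1 * 17^1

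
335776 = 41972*8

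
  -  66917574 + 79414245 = 12496671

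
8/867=8/867 = 0.01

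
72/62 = 36/31 = 1.16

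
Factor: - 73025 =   -  5^2*23^1*127^1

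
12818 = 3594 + 9224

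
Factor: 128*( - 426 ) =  - 2^8*3^1 *71^1 = - 54528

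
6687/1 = 6687= 6687.00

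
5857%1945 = 22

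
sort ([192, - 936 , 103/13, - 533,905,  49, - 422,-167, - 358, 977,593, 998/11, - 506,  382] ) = [ - 936, - 533, - 506, - 422, - 358, - 167,103/13,49,998/11,192, 382,593,905,977 ]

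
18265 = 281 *65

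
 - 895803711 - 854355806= - 1750159517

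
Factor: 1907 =1907^1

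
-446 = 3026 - 3472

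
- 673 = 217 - 890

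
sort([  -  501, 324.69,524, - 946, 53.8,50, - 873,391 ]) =[ - 946, - 873, - 501,50, 53.8,324.69,391,  524 ]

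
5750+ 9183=14933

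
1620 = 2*810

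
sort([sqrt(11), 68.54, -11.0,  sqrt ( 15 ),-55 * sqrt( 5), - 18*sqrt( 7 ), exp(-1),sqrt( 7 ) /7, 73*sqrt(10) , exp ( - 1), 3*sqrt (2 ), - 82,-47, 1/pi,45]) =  [-55*sqrt( 5 ) , - 82, - 18*sqrt( 7), -47,-11.0,  1/pi, exp (-1), exp( - 1 ),sqrt( 7) /7,  sqrt(11 ),  sqrt(15 ), 3*sqrt(  2), 45, 68.54, 73*sqrt(  10 )] 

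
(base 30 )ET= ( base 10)449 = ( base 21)108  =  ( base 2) 111000001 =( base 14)241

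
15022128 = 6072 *2474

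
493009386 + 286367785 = 779377171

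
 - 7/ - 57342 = 7/57342 = 0.00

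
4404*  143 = 629772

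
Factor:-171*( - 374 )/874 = 1683/23 = 3^2 * 11^1*17^1*23^( - 1 )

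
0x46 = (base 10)70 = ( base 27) 2G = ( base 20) 3A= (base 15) 4a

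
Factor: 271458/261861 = 2^1*3^2*11^1*191^(-1) = 198/191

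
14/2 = 7 = 7.00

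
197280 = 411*480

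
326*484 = 157784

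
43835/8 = 5479 + 3/8 = 5479.38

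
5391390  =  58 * 92955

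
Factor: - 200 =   -  2^3*5^2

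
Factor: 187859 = 7^1*47^1*571^1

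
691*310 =214210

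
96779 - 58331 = 38448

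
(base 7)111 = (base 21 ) 2f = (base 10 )57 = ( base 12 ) 49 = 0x39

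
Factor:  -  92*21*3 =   -  5796 = -  2^2*3^2*7^1*23^1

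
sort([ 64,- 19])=[ - 19,64]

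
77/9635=77/9635  =  0.01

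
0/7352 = 0= 0.00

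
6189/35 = 176+29/35 = 176.83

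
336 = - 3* ( - 112 ) 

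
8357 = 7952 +405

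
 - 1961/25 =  - 1961/25 = - 78.44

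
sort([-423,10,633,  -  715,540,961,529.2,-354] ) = [ - 715,  -  423  ,  -  354,10,529.2,540,633,961] 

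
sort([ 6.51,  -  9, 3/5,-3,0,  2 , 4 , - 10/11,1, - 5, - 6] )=[ - 9, - 6,- 5, - 3, - 10/11, 0, 3/5 , 1,2,4 , 6.51 ] 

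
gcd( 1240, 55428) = 124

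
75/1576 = 75/1576 = 0.05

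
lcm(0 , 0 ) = 0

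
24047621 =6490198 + 17557423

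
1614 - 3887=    - 2273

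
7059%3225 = 609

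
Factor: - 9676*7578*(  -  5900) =2^5*3^2*5^2*41^1*59^2*421^1 = 432615895200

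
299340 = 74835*4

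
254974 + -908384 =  - 653410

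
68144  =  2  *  34072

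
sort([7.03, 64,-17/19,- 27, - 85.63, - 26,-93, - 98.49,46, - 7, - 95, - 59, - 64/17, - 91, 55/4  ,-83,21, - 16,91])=[ - 98.49, - 95, - 93, - 91, - 85.63, - 83  , - 59 , - 27, - 26, - 16, - 7, - 64/17, - 17/19,7.03,55/4,21 , 46,64,91] 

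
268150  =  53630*5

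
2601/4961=2601/4961 =0.52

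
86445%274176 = 86445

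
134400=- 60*(  -  2240)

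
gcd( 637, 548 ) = 1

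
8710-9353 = - 643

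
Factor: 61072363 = 11^1*439^1*12647^1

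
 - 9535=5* ( - 1907)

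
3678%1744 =190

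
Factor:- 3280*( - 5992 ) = 2^7*5^1 * 7^1*41^1*107^1 = 19653760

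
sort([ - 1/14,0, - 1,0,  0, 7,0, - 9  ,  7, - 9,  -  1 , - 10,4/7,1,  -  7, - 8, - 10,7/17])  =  [- 10, - 10, - 9, - 9,- 8 , - 7, - 1, - 1, - 1/14, 0  ,  0 , 0,0,7/17, 4/7,1, 7,7] 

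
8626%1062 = 130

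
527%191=145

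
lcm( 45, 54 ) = 270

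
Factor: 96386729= 96386729^1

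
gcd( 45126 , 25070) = 5014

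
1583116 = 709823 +873293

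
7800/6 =1300 = 1300.00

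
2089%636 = 181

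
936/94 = 468/47=9.96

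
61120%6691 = 901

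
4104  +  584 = 4688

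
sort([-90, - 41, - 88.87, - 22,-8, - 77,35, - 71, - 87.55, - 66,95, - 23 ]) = [-90,-88.87, - 87.55,-77, - 71 , - 66, - 41,  -  23, - 22, - 8,35, 95]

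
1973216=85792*23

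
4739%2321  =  97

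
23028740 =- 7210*( - 3194 ) 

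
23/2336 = 23/2336 = 0.01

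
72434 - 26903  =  45531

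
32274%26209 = 6065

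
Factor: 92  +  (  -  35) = 57= 3^1 * 19^1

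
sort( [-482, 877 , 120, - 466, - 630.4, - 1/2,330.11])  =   [  -  630.4,  -  482, - 466,  -  1/2, 120,330.11,  877]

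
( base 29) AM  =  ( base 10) 312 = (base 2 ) 100111000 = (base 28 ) b4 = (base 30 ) ac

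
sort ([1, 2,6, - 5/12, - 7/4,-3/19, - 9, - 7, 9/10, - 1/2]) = [  -  9, - 7 , - 7/4, - 1/2, - 5/12, - 3/19, 9/10 , 1, 2,6]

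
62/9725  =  62/9725 = 0.01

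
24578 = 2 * 12289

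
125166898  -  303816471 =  - 178649573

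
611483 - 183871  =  427612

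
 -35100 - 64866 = - 99966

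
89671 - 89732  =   - 61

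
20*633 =12660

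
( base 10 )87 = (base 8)127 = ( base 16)57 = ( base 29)30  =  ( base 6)223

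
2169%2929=2169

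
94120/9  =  10457+7/9 = 10457.78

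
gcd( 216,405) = 27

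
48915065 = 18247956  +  30667109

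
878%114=80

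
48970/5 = 9794 = 9794.00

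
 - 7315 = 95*( - 77)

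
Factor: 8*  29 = 232=2^3*29^1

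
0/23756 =0 = 0.00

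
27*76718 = 2071386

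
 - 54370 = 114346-168716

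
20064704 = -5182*( - 3872) 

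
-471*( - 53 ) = 24963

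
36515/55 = 663 + 10/11 = 663.91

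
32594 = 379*86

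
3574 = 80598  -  77024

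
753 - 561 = 192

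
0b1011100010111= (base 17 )137c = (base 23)B40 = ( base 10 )5911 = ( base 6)43211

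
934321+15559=949880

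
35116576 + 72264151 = 107380727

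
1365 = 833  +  532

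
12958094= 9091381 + 3866713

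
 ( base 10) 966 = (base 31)105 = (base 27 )18L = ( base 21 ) 240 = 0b1111000110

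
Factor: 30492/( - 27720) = -2^( - 1 )* 5^( - 1 )*11^1= -11/10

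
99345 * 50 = 4967250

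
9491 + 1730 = 11221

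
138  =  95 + 43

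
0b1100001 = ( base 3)10121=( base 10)97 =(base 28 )3D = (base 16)61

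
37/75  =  37/75 = 0.49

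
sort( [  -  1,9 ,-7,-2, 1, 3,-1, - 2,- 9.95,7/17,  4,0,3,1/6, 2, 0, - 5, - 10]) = [-10,-9.95,-7,-5,-2,-2,-1, - 1, 0, 0, 1/6, 7/17,1, 2,3,  3, 4,9 ]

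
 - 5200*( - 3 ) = 15600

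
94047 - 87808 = 6239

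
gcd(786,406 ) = 2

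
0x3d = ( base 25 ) 2B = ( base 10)61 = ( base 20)31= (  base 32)1T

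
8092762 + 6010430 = 14103192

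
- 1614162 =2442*( - 661 ) 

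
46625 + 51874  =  98499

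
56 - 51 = 5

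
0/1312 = 0 = 0.00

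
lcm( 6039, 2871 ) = 175131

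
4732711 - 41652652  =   - 36919941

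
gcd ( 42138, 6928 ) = 2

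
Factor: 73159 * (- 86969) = - 149^1 * 491^1 * 86969^1= -6362565071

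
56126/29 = 1935 + 11/29 = 1935.38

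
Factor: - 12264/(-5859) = 2^3*3^( - 2)*31^( - 1)*73^1 = 584/279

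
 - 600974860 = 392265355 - 993240215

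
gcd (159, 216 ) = 3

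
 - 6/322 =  -1 + 158/161 = - 0.02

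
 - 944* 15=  - 14160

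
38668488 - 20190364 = 18478124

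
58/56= 1 + 1/28 = 1.04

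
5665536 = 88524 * 64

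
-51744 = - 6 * 8624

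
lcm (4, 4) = 4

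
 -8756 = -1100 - 7656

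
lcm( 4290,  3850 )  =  150150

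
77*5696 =438592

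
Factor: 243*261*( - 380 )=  - 24100740  =  -  2^2*3^7  *5^1*19^1*29^1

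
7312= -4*( - 1828)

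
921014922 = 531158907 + 389856015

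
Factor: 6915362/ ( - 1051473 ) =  - 2^1 * 3^ ( - 1)*17^1*463^( - 1)*757^( - 1)*203393^1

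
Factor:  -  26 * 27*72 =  - 50544 = - 2^4*3^5*13^1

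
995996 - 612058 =383938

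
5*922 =4610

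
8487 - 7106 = 1381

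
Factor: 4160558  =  2^1*311^1*6689^1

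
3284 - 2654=630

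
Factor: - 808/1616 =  -2^(- 1) =- 1/2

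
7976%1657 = 1348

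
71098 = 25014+46084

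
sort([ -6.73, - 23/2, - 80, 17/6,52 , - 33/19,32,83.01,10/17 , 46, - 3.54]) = [  -  80,-23/2, - 6.73, - 3.54,-33/19,10/17,17/6, 32,46,52,  83.01]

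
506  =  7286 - 6780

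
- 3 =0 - 3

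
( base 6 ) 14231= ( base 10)2251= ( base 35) 1tb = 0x8CB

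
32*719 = 23008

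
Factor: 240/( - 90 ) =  - 8/3 = - 2^3*3^( - 1 ) 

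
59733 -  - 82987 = 142720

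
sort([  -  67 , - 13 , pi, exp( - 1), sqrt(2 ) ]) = [ - 67, - 13,  exp( - 1),sqrt( 2), pi]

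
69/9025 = 69/9025 = 0.01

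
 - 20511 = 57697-78208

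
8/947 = 8/947 = 0.01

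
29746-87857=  - 58111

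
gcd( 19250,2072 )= 14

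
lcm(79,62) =4898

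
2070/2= 1035 = 1035.00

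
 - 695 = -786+91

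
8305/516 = 16 + 49/516 = 16.09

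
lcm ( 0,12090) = 0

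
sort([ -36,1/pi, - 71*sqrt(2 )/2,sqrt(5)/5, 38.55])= [-71 * sqrt(2)/2,  -  36,1/pi,sqrt(5 ) /5, 38.55] 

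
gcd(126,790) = 2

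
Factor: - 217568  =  - 2^5*13^1*523^1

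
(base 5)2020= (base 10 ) 260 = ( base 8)404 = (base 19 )dd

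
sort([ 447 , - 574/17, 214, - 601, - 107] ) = [ - 601,  -  107, - 574/17, 214  ,  447 ]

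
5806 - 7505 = - 1699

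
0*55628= 0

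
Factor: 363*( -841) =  - 305283 = -3^1*11^2*29^2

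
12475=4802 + 7673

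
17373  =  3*5791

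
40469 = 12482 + 27987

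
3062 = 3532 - 470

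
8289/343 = 24 + 57/343= 24.17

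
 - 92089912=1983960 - 94073872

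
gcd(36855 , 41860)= 455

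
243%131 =112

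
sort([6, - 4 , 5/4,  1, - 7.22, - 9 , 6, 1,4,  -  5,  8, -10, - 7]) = [ - 10, -9, - 7.22,  -  7,-5, - 4, 1,1 , 5/4, 4,6, 6,8]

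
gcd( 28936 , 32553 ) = 3617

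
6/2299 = 6/2299 = 0.00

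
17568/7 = 17568/7 = 2509.71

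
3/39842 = 3/39842 = 0.00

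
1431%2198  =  1431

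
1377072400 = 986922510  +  390149890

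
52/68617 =52/68617 = 0.00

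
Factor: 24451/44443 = 499/907 = 499^1*907^ ( - 1)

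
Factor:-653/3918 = -1/6 =- 2^(-1)*3^(  -  1)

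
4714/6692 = 2357/3346=0.70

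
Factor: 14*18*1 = 2^2*3^2  *7^1 = 252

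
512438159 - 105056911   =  407381248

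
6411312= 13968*459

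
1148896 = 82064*14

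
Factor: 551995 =5^1  *53^1 * 2083^1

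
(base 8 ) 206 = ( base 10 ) 134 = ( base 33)42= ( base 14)98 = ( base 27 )4Q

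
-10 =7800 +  - 7810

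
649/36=18 + 1/36 =18.03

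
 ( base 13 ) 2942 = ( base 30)6it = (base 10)5969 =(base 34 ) 55j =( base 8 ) 13521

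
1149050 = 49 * 23450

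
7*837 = 5859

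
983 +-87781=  - 86798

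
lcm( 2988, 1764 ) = 146412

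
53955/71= 53955/71 = 759.93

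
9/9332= 9/9332  =  0.00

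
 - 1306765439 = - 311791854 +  - 994973585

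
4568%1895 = 778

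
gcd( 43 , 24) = 1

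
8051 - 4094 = 3957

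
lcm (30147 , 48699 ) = 633087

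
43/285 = 43/285 = 0.15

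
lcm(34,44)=748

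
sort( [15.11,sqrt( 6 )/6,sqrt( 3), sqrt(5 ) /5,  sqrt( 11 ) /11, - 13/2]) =[ - 13/2, sqrt( 11)/11,sqrt( 6) /6,sqrt( 5)/5, sqrt( 3), 15.11 ] 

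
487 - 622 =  - 135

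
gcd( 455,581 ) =7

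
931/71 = 931/71 =13.11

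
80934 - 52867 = 28067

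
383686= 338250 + 45436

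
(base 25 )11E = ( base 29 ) mq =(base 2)1010011000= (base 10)664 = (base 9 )817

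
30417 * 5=152085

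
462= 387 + 75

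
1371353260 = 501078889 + 870274371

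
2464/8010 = 1232/4005 = 0.31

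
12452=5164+7288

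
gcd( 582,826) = 2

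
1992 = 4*498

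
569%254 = 61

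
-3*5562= - 16686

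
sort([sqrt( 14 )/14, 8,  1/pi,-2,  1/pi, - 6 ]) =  [ - 6,-2, sqrt(14 )/14, 1/pi,1/pi,8 ]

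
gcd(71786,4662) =2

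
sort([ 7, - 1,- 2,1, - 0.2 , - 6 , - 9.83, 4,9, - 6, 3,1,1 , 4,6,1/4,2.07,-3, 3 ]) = [ - 9.83, -6, - 6,-3, - 2, - 1, - 0.2, 1/4,1,1, 1,  2.07,3, 3,  4,  4, 6,7 , 9]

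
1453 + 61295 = 62748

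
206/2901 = 206/2901 = 0.07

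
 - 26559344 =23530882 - 50090226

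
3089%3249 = 3089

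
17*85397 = 1451749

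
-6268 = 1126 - 7394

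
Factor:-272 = -2^4*17^1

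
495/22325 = 99/4465= 0.02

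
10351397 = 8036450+2314947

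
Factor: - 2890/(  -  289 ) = 10 = 2^1*5^1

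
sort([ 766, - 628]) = [ - 628,  766 ] 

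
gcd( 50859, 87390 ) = 9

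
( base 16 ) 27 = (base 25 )1E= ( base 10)39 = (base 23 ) 1g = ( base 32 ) 17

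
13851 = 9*1539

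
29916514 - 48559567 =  - 18643053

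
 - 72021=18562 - 90583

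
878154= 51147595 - 50269441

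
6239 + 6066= 12305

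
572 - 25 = 547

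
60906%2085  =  441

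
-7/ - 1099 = 1/157 = 0.01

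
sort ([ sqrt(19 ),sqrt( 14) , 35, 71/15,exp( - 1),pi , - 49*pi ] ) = [ - 49*pi,exp( - 1),pi, sqrt( 14 ),sqrt(19 ),  71/15,35]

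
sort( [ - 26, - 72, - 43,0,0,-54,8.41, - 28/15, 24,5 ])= [ - 72, - 54, - 43, - 26, - 28/15, 0, 0, 5, 8.41, 24] 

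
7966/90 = 88 + 23/45 = 88.51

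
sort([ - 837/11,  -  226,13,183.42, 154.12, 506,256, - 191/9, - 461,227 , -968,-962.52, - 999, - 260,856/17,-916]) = [ - 999, - 968,-962.52,  -  916, -461, -260, - 226, - 837/11  , - 191/9, 13, 856/17, 154.12,183.42, 227,256,506] 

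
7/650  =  7/650 = 0.01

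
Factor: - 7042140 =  - 2^2 * 3^7*5^1*7^1*23^1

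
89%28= 5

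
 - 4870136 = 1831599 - 6701735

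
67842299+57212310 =125054609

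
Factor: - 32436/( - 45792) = 2^ ( - 3)*3^( - 1)*17^1 = 17/24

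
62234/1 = 62234=62234.00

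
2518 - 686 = 1832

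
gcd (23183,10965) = 1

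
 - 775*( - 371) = 287525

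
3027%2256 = 771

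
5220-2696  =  2524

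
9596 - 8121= 1475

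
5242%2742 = 2500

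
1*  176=176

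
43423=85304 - 41881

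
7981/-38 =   -  7981/38 = - 210.03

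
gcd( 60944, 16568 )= 8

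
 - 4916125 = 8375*( - 587 ) 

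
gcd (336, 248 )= 8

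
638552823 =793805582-155252759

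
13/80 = 13/80 = 0.16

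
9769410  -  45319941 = -35550531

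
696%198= 102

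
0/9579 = 0= 0.00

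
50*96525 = 4826250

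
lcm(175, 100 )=700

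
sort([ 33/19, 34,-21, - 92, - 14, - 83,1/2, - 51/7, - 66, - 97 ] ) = [ - 97,-92 , - 83 ,-66  , - 21, - 14, - 51/7, 1/2, 33/19,34]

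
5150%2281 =588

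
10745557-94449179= - 83703622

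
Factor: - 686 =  - 2^1 * 7^3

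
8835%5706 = 3129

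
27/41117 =27/41117 = 0.00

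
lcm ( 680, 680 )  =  680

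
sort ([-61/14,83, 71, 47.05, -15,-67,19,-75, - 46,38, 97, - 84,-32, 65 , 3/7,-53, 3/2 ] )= [ - 84, - 75,-67,-53,-46,-32, - 15, - 61/14, 3/7, 3/2, 19, 38 , 47.05, 65, 71 , 83 , 97 ] 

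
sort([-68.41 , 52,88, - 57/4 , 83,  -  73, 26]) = [ - 73,-68.41, - 57/4, 26,  52, 83,88]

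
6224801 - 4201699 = 2023102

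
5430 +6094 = 11524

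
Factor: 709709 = 7^1*11^1 * 13^1  *  709^1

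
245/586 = 245/586 = 0.42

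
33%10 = 3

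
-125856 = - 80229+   -  45627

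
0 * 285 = 0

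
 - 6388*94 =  - 600472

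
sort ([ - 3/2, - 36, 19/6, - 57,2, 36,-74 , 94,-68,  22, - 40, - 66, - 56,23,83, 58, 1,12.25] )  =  [ - 74,-68, - 66, - 57,-56, - 40, - 36, -3/2,1, 2, 19/6, 12.25, 22, 23, 36,58, 83,94]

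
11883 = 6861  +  5022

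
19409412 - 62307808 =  - 42898396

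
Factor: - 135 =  - 3^3*5^1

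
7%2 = 1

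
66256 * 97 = 6426832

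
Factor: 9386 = 2^1* 13^1 *19^2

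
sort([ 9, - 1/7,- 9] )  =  [ - 9, - 1/7,9 ]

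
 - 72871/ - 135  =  539 + 106/135 = 539.79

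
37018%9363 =8929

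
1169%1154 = 15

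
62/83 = 62/83 = 0.75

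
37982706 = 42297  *898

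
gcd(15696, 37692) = 36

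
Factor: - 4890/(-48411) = 10/99 = 2^1 * 3^( - 2)*5^1*11^( - 1 ) 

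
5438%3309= 2129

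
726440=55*13208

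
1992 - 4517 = -2525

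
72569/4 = 72569/4= 18142.25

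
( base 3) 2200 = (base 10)72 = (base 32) 28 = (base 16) 48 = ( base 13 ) 57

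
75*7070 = 530250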